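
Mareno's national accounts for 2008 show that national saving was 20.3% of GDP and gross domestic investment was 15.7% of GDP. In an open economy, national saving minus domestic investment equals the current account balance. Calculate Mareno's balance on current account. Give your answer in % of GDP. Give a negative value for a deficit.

S - I = CA (net lending to the rest of the world).
CA = S - I = 20.3 - 15.7 = 4.6

4.6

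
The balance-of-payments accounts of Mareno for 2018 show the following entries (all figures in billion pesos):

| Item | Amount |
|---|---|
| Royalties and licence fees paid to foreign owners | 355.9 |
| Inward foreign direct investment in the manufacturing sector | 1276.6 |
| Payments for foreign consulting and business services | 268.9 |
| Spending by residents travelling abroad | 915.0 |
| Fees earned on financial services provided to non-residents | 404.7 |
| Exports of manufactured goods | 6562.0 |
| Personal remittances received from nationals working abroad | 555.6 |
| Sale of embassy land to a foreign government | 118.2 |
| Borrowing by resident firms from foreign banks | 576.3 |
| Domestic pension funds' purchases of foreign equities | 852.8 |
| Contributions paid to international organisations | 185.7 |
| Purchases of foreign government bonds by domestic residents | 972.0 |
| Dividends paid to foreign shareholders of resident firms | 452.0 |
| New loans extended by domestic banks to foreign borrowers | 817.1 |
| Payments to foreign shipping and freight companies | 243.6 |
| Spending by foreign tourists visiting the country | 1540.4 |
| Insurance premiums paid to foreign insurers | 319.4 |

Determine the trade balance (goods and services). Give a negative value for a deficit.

6404.3

Goods: 6562.0
Services: -243.6 + 1540.4 - 355.9 - 915.0 + 404.7 - 319.4 - 268.9 = -157.7
Trade balance = 6562.0 + (-157.7) = 6404.3
(Excluded from the trade balance — financial account: inward foreign direct investment in the manufacturing sector 1276.6, borrowing by resident firms from foreign banks 576.3, domestic pension funds' purchases of foreign equities 852.8, purchases of foreign government bonds by domestic residents 972.0, new loans extended by domestic banks to foreign borrowers 817.1; secondary income: personal remittances received from nationals working abroad 555.6, contributions paid to international organisations 185.7; capital account: sale of embassy land to a foreign government 118.2; primary income: dividends paid to foreign shareholders of resident firms 452.0.)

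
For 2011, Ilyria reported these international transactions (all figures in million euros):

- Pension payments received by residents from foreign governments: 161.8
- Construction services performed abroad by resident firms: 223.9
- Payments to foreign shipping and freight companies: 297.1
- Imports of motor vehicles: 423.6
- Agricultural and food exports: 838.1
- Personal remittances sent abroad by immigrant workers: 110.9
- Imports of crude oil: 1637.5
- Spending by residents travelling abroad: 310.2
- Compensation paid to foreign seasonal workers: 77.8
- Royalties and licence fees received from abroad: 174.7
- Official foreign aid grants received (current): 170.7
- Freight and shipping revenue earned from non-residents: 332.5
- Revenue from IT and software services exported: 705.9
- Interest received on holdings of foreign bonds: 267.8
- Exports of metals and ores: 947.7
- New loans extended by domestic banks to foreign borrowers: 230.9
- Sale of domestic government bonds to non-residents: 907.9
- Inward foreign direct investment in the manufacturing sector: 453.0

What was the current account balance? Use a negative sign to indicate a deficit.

Goods: -1637.5 + 947.7 + 838.1 - 423.6 = -275.3
Services: -297.1 - 310.2 + 223.9 + 705.9 + 174.7 + 332.5 = 829.7
Primary income: -77.8 + 267.8 = 190.0
Secondary income: -110.9 + 161.8 + 170.7 = 221.6
Current account = (-275.3) + 829.7 + 190.0 + 221.6 = 966.0
(Excluded from the current account — financial account: new loans extended by domestic banks to foreign borrowers 230.9, sale of domestic government bonds to non-residents 907.9, inward foreign direct investment in the manufacturing sector 453.0.)

966.0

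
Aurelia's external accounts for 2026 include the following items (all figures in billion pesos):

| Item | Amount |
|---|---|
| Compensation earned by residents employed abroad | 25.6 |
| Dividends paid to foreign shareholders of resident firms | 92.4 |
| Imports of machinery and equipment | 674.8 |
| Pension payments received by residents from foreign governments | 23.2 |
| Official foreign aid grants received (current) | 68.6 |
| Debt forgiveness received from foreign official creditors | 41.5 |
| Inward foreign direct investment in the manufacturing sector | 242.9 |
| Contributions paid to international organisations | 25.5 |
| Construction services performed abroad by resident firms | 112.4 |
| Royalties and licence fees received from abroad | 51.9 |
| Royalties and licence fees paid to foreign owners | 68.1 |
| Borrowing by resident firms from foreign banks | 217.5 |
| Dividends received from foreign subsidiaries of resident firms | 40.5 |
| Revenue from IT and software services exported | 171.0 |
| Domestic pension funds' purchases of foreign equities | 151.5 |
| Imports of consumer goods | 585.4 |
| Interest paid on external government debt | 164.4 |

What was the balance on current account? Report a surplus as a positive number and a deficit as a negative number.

-1117.4

Goods: -674.8 - 585.4 = -1260.2
Services: 51.9 + 171.0 + 112.4 - 68.1 = 267.2
Primary income: 40.5 + 25.6 - 164.4 - 92.4 = -190.7
Secondary income: 23.2 + 68.6 - 25.5 = 66.3
Current account = (-1260.2) + 267.2 + (-190.7) + 66.3 = -1117.4
(Excluded from the current account — capital account: debt forgiveness received from foreign official creditors 41.5; financial account: inward foreign direct investment in the manufacturing sector 242.9, borrowing by resident firms from foreign banks 217.5, domestic pension funds' purchases of foreign equities 151.5.)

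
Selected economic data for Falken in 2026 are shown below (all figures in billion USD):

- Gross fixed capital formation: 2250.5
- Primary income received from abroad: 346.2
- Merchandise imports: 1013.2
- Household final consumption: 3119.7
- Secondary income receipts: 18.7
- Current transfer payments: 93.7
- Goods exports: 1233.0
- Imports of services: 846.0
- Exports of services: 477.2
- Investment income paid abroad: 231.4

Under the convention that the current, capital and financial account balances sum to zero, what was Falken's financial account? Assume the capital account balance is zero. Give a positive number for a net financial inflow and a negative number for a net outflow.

109.2

Goods balance = 1233.0 - 1013.2 = 219.8
Services balance = 477.2 - 846.0 = -368.8
Trade balance (goods + services) = 219.8 + (-368.8) = -149.0
Net primary income = 346.2 - 231.4 = 114.8
Net secondary income = 18.7 - 93.7 = -75.0
Current account = -149.0 + 114.8 + (-75.0) = -109.2
Financial account = -(-109.2) = 109.2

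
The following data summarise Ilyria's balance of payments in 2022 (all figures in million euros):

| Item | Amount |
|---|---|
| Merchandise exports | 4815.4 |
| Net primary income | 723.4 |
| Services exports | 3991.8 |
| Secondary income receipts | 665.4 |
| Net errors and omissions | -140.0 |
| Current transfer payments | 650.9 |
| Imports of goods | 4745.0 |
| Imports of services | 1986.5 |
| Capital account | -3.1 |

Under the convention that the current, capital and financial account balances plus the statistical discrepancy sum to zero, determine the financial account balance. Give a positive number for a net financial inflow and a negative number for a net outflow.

-2670.5

Goods balance = 4815.4 - 4745.0 = 70.4
Services balance = 3991.8 - 1986.5 = 2005.3
Trade balance (goods + services) = 70.4 + 2005.3 = 2075.7
Net primary income = 723.4
Net secondary income = 665.4 - 650.9 = 14.5
Current account = 2075.7 + 723.4 + 14.5 = 2813.6
Financial account = -(2813.6 + (-3.1) + (-140.0)) = -2670.5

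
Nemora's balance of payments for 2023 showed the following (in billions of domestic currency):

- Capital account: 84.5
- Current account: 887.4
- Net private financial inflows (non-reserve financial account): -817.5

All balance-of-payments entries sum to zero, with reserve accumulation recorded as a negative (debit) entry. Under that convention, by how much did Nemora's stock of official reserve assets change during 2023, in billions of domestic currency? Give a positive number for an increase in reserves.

Official reserve transactions balance = -(887.4 + 84.5 + (-817.5)) = -154.4
An accumulation of reserves is recorded as a debit (negative entry), so the change in the stock of reserves is the negative of that balance.
Change in official reserves = -(-154.4) = 154.4

154.4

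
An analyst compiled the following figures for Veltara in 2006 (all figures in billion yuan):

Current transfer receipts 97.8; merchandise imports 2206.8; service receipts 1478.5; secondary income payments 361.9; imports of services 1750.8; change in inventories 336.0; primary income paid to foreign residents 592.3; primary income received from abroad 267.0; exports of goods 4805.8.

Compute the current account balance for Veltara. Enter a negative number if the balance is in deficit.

Goods balance = 4805.8 - 2206.8 = 2599.0
Services balance = 1478.5 - 1750.8 = -272.3
Trade balance (goods + services) = 2599.0 + (-272.3) = 2326.7
Net primary income = 267.0 - 592.3 = -325.3
Net secondary income = 97.8 - 361.9 = -264.1
Current account = 2326.7 + (-325.3) + (-264.1) = 1737.3

1737.3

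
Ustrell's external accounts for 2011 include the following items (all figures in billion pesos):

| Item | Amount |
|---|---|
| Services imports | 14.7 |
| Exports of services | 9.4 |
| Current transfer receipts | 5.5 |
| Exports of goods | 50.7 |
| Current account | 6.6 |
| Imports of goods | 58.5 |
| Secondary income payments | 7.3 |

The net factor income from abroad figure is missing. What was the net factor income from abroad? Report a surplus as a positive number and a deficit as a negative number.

Current account = goods balance + services balance + net primary income + net secondary income
Sum of the known components = -14.9
Net factor income from abroad = CA - (known components) = 6.6 - (-14.9) = 21.5

21.5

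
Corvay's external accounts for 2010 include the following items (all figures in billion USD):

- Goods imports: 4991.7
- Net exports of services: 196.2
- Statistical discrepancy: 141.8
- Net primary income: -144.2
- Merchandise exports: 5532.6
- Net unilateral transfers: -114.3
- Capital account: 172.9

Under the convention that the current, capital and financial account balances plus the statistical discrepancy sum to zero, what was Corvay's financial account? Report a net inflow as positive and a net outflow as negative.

-793.3

Goods balance = 5532.6 - 4991.7 = 540.9
Services balance = 196.2
Trade balance (goods + services) = 540.9 + 196.2 = 737.1
Net primary income = -144.2
Net secondary income = -114.3
Current account = 737.1 + (-144.2) + (-114.3) = 478.6
Financial account = -(478.6 + 172.9 + 141.8) = -793.3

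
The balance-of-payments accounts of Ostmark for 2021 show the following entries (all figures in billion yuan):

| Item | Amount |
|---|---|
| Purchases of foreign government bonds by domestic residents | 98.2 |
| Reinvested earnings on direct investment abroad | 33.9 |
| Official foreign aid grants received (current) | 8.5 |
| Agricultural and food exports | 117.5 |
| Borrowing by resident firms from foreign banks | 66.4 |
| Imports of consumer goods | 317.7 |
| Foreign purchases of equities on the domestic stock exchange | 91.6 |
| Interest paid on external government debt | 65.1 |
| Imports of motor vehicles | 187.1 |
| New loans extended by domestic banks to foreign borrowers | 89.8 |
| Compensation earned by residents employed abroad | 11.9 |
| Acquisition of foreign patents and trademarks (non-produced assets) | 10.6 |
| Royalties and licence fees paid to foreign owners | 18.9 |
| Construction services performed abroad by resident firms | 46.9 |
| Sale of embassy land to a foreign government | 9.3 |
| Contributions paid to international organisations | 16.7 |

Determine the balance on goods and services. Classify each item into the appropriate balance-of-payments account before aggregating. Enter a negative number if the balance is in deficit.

Goods: -317.7 + 117.5 - 187.1 = -387.3
Services: 46.9 - 18.9 = 28.0
Trade balance = -387.3 + 28.0 = -359.3
(Excluded from the trade balance — financial account: purchases of foreign government bonds by domestic residents 98.2, borrowing by resident firms from foreign banks 66.4, foreign purchases of equities on the domestic stock exchange 91.6, new loans extended by domestic banks to foreign borrowers 89.8; primary income: reinvested earnings on direct investment abroad 33.9, interest paid on external government debt 65.1, compensation earned by residents employed abroad 11.9; secondary income: official foreign aid grants received (current) 8.5, contributions paid to international organisations 16.7; capital account: acquisition of foreign patents and trademarks (non-produced assets) 10.6, sale of embassy land to a foreign government 9.3.)

-359.3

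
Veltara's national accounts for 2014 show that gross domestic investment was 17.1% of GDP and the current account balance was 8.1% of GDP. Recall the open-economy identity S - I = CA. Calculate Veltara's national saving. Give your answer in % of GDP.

S - I = CA (net lending to the rest of the world).
S = I + CA = 17.1 + 8.1 = 25.2

25.2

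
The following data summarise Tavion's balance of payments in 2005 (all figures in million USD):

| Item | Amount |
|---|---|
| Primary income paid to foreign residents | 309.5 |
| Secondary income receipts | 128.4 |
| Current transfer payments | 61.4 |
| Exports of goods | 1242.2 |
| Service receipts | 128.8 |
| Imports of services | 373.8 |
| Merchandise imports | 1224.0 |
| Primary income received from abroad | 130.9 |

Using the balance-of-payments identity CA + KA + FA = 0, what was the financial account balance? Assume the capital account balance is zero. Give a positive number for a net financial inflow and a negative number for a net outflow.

338.4

Goods balance = 1242.2 - 1224.0 = 18.2
Services balance = 128.8 - 373.8 = -245.0
Trade balance (goods + services) = 18.2 + (-245.0) = -226.8
Net primary income = 130.9 - 309.5 = -178.6
Net secondary income = 128.4 - 61.4 = 67.0
Current account = -226.8 + (-178.6) + 67.0 = -338.4
Financial account = -(-338.4) = 338.4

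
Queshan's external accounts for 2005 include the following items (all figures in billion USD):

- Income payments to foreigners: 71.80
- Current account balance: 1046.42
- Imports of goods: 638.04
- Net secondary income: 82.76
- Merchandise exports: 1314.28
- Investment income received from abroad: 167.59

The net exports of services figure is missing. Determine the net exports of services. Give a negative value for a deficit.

Current account = goods balance + services balance + net primary income + net secondary income
Sum of the known components = 854.79
Net exports of services = CA - (known components) = 1046.42 - 854.79 = 191.63

191.63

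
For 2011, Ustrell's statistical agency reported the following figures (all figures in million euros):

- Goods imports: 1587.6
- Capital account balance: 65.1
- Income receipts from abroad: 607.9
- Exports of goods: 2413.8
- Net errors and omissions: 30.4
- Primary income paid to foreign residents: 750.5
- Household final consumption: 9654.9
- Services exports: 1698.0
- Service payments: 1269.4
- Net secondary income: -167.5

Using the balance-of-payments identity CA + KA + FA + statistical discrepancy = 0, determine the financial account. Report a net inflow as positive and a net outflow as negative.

Goods balance = 2413.8 - 1587.6 = 826.2
Services balance = 1698.0 - 1269.4 = 428.6
Trade balance (goods + services) = 826.2 + 428.6 = 1254.8
Net primary income = 607.9 - 750.5 = -142.6
Net secondary income = -167.5
Current account = 1254.8 + (-142.6) + (-167.5) = 944.7
Financial account = -(944.7 + 65.1 + 30.4) = -1040.2

-1040.2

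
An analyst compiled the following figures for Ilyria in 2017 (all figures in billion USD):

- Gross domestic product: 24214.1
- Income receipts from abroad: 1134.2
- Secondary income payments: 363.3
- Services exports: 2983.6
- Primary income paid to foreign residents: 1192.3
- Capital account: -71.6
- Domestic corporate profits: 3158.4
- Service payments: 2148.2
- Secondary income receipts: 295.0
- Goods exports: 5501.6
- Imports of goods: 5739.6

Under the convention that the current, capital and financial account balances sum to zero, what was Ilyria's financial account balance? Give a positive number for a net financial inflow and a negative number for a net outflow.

-399.4

Goods balance = 5501.6 - 5739.6 = -238.0
Services balance = 2983.6 - 2148.2 = 835.4
Trade balance (goods + services) = -238.0 + 835.4 = 597.4
Net primary income = 1134.2 - 1192.3 = -58.1
Net secondary income = 295.0 - 363.3 = -68.3
Current account = 597.4 + (-58.1) + (-68.3) = 471.0
Financial account = -(471.0 + (-71.6)) = -399.4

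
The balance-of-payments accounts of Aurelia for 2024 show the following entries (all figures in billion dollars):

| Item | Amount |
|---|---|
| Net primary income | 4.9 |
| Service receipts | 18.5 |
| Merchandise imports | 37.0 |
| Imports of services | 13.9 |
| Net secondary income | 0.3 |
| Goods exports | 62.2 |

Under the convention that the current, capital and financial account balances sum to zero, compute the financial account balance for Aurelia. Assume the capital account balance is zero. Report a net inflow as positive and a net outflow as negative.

-35.0

Goods balance = 62.2 - 37.0 = 25.2
Services balance = 18.5 - 13.9 = 4.6
Trade balance (goods + services) = 25.2 + 4.6 = 29.8
Net primary income = 4.9
Net secondary income = 0.3
Current account = 29.8 + 4.9 + 0.3 = 35.0
Financial account = -(35.0) = -35.0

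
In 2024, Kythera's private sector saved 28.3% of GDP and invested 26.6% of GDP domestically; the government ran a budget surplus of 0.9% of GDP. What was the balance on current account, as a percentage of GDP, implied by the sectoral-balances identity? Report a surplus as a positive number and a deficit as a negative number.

By the sectoral-balances identity, CA = (S_private - I) + (T - G).
Private balance = 28.3 - 26.6 = 1.7
Government balance (T - G) = 0.9
CA = 1.7 + 0.9 = 2.6

2.6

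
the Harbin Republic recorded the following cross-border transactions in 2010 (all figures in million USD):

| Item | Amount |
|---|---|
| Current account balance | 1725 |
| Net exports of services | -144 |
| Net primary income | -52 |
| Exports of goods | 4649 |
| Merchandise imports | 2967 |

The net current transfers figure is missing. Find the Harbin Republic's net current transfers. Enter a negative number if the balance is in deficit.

Current account = goods balance + services balance + net primary income + net secondary income
Sum of the known components = 1486
Net current transfers = CA - (known components) = 1725 - 1486 = 239

239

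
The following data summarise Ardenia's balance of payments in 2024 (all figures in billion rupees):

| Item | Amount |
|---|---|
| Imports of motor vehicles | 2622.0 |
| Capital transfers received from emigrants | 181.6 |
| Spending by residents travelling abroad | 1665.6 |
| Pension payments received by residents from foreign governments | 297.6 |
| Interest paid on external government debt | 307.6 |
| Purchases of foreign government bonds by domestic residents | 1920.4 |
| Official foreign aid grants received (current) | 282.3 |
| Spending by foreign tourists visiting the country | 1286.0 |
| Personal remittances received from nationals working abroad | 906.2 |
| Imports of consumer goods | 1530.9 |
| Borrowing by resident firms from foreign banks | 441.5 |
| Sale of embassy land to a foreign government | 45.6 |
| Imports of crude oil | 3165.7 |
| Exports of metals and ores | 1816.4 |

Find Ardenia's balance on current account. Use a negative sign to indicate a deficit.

-4703.3

Goods: 1816.4 - 1530.9 - 3165.7 - 2622.0 = -5502.2
Services: -1665.6 + 1286.0 = -379.6
Primary income: -307.6
Secondary income: 297.6 + 282.3 + 906.2 = 1486.1
Current account = (-5502.2) + (-379.6) + (-307.6) + 1486.1 = -4703.3
(Excluded from the current account — capital account: capital transfers received from emigrants 181.6, sale of embassy land to a foreign government 45.6; financial account: purchases of foreign government bonds by domestic residents 1920.4, borrowing by resident firms from foreign banks 441.5.)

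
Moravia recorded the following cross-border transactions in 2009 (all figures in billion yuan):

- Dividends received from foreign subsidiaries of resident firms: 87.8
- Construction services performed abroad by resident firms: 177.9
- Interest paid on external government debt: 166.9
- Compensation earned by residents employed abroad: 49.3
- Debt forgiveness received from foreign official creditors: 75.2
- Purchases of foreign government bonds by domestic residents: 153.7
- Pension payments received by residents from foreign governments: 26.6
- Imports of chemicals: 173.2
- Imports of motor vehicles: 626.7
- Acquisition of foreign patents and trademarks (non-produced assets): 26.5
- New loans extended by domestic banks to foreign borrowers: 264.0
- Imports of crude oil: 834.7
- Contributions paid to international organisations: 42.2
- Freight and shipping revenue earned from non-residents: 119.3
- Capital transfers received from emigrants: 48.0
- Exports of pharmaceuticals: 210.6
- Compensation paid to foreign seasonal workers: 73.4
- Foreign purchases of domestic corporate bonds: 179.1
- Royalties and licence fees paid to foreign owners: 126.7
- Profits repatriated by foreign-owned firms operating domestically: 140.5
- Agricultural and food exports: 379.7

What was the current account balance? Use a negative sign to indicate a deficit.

Goods: 379.7 - 834.7 + 210.6 - 173.2 - 626.7 = -1044.3
Services: 119.3 - 126.7 + 177.9 = 170.5
Primary income: 87.8 + 49.3 - 140.5 - 166.9 - 73.4 = -243.7
Secondary income: 26.6 - 42.2 = -15.6
Current account = (-1044.3) + 170.5 + (-243.7) + (-15.6) = -1133.1
(Excluded from the current account — capital account: debt forgiveness received from foreign official creditors 75.2, acquisition of foreign patents and trademarks (non-produced assets) 26.5, capital transfers received from emigrants 48.0; financial account: purchases of foreign government bonds by domestic residents 153.7, new loans extended by domestic banks to foreign borrowers 264.0, foreign purchases of domestic corporate bonds 179.1.)

-1133.1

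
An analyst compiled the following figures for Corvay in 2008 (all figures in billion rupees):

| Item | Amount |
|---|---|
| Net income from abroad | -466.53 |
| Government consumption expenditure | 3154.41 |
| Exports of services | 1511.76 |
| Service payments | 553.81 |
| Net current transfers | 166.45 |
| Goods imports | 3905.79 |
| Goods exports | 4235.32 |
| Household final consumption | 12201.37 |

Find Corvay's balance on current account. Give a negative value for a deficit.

987.40

Goods balance = 4235.32 - 3905.79 = 329.53
Services balance = 1511.76 - 553.81 = 957.95
Trade balance (goods + services) = 329.53 + 957.95 = 1287.48
Net primary income = -466.53
Net secondary income = 166.45
Current account = 1287.48 + (-466.53) + 166.45 = 987.40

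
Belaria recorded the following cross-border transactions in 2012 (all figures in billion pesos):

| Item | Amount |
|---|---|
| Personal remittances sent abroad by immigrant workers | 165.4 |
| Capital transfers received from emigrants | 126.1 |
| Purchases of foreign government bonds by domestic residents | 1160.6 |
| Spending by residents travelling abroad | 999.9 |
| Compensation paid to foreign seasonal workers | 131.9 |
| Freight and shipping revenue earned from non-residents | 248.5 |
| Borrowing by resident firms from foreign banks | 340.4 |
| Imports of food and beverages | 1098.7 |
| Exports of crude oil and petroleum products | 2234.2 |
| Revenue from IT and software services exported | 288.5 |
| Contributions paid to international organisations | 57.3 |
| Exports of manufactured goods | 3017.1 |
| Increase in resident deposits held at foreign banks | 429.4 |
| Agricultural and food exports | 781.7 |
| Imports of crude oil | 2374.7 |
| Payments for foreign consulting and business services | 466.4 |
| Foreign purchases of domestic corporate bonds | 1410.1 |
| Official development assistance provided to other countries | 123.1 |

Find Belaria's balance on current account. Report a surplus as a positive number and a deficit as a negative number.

Goods: -2374.7 - 1098.7 + 3017.1 + 2234.2 + 781.7 = 2559.6
Services: -999.9 + 248.5 - 466.4 + 288.5 = -929.3
Primary income: -131.9
Secondary income: -123.1 - 57.3 - 165.4 = -345.8
Current account = 2559.6 + (-929.3) + (-131.9) + (-345.8) = 1152.6
(Excluded from the current account — capital account: capital transfers received from emigrants 126.1; financial account: purchases of foreign government bonds by domestic residents 1160.6, borrowing by resident firms from foreign banks 340.4, increase in resident deposits held at foreign banks 429.4, foreign purchases of domestic corporate bonds 1410.1.)

1152.6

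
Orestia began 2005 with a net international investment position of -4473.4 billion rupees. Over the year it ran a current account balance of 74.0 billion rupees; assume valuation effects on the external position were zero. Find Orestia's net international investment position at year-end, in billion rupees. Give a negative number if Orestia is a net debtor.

-4399.4

With no valuation effects, change in NIIP = current account = 74.0
End-of-year NIIP = -4473.4 + 74.0 = -4399.4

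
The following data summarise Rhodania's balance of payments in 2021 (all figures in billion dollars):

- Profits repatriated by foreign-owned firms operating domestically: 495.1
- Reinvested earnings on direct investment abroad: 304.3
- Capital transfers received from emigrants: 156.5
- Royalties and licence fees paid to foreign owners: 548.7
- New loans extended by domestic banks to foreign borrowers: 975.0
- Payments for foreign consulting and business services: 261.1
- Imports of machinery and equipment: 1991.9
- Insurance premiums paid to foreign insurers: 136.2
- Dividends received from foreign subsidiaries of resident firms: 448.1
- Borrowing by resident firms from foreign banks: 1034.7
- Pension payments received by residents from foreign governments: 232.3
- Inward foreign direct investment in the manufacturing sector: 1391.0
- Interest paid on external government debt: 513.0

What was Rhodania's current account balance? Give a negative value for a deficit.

Goods: -1991.9
Services: -548.7 - 261.1 - 136.2 = -946.0
Primary income: -495.1 - 513.0 + 448.1 + 304.3 = -255.7
Secondary income: 232.3
Current account = (-1991.9) + (-946.0) + (-255.7) + 232.3 = -2961.3
(Excluded from the current account — capital account: capital transfers received from emigrants 156.5; financial account: new loans extended by domestic banks to foreign borrowers 975.0, borrowing by resident firms from foreign banks 1034.7, inward foreign direct investment in the manufacturing sector 1391.0.)

-2961.3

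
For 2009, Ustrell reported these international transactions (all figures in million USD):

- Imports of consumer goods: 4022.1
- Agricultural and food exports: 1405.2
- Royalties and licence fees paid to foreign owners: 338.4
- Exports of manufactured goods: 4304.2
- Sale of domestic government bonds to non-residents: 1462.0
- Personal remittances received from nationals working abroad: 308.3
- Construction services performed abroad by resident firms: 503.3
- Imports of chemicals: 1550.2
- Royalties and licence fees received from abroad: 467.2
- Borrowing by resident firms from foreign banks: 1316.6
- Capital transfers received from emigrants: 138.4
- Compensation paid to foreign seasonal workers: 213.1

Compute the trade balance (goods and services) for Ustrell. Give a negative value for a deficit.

Goods: -4022.1 + 4304.2 + 1405.2 - 1550.2 = 137.1
Services: 503.3 + 467.2 - 338.4 = 632.1
Trade balance = 137.1 + 632.1 = 769.2
(Excluded from the trade balance — financial account: sale of domestic government bonds to non-residents 1462.0, borrowing by resident firms from foreign banks 1316.6; secondary income: personal remittances received from nationals working abroad 308.3; capital account: capital transfers received from emigrants 138.4; primary income: compensation paid to foreign seasonal workers 213.1.)

769.2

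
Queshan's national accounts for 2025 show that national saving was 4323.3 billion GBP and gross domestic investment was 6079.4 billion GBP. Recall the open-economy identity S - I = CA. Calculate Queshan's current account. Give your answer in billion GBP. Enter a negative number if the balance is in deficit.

-1756.1

CA = S - I = 4323.3 - 6079.4 = -1756.1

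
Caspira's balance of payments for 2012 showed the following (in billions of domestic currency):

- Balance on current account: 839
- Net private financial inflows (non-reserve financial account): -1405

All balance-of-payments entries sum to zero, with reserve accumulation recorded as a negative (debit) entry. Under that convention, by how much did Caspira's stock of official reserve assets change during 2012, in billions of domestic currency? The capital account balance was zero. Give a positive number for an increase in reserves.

-566

Official reserve transactions balance = -(839 + (-1405)) = 566
An accumulation of reserves is recorded as a debit (negative entry), so the change in the stock of reserves is the negative of that balance.
Change in official reserves = -(566) = -566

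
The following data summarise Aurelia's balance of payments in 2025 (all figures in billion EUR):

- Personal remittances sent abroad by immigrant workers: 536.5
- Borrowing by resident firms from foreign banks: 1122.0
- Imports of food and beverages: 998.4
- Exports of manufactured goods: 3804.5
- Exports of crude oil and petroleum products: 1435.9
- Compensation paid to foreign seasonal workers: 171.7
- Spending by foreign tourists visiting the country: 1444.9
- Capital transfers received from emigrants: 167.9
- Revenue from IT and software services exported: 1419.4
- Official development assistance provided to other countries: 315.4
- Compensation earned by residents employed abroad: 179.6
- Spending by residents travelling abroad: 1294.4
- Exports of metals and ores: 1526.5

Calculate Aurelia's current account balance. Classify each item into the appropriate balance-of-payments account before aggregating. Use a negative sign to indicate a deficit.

6494.4

Goods: 1435.9 + 3804.5 - 998.4 + 1526.5 = 5768.5
Services: 1419.4 - 1294.4 + 1444.9 = 1569.9
Primary income: 179.6 - 171.7 = 7.9
Secondary income: -536.5 - 315.4 = -851.9
Current account = 5768.5 + 1569.9 + 7.9 + (-851.9) = 6494.4
(Excluded from the current account — financial account: borrowing by resident firms from foreign banks 1122.0; capital account: capital transfers received from emigrants 167.9.)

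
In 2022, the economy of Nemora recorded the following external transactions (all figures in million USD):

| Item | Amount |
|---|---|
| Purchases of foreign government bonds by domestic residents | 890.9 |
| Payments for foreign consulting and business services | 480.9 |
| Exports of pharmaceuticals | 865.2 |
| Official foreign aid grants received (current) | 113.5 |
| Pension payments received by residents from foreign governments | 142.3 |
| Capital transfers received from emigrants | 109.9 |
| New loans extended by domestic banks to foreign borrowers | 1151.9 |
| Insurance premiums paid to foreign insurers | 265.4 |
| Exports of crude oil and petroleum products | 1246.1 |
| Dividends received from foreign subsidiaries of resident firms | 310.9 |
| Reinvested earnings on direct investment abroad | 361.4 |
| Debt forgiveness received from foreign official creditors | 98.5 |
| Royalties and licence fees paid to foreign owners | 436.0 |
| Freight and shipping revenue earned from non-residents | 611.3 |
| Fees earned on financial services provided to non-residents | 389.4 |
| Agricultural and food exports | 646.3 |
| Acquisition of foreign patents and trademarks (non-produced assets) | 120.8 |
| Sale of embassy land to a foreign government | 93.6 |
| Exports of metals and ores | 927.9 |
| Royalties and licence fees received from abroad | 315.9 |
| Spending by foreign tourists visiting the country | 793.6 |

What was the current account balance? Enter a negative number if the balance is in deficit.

Goods: 646.3 + 865.2 + 927.9 + 1246.1 = 3685.5
Services: 611.3 + 315.9 + 389.4 + 793.6 - 480.9 - 265.4 - 436.0 = 927.9
Primary income: 310.9 + 361.4 = 672.3
Secondary income: 142.3 + 113.5 = 255.8
Current account = 3685.5 + 927.9 + 672.3 + 255.8 = 5541.5
(Excluded from the current account — financial account: purchases of foreign government bonds by domestic residents 890.9, new loans extended by domestic banks to foreign borrowers 1151.9; capital account: capital transfers received from emigrants 109.9, debt forgiveness received from foreign official creditors 98.5, acquisition of foreign patents and trademarks (non-produced assets) 120.8, sale of embassy land to a foreign government 93.6.)

5541.5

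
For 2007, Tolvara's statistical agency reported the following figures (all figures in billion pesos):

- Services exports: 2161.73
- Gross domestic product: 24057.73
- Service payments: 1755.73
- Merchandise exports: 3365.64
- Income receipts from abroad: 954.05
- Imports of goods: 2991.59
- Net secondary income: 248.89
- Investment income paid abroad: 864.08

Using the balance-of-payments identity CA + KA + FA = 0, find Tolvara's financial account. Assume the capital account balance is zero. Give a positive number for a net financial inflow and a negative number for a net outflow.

-1118.91

Goods balance = 3365.64 - 2991.59 = 374.05
Services balance = 2161.73 - 1755.73 = 406.00
Trade balance (goods + services) = 374.05 + 406.00 = 780.05
Net primary income = 954.05 - 864.08 = 89.97
Net secondary income = 248.89
Current account = 780.05 + 89.97 + 248.89 = 1118.91
Financial account = -(1118.91) = -1118.91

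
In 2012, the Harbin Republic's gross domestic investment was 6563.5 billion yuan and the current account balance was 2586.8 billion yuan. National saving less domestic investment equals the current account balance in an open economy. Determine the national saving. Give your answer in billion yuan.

9150.3

S = I + CA = 6563.5 + 2586.8 = 9150.3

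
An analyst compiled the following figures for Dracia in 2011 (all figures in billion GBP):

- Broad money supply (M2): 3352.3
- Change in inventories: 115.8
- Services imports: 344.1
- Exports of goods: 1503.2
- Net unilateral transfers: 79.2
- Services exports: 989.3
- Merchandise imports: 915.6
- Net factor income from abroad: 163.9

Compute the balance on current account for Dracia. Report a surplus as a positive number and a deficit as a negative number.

Goods balance = 1503.2 - 915.6 = 587.6
Services balance = 989.3 - 344.1 = 645.2
Trade balance (goods + services) = 587.6 + 645.2 = 1232.8
Net primary income = 163.9
Net secondary income = 79.2
Current account = 1232.8 + 163.9 + 79.2 = 1475.9

1475.9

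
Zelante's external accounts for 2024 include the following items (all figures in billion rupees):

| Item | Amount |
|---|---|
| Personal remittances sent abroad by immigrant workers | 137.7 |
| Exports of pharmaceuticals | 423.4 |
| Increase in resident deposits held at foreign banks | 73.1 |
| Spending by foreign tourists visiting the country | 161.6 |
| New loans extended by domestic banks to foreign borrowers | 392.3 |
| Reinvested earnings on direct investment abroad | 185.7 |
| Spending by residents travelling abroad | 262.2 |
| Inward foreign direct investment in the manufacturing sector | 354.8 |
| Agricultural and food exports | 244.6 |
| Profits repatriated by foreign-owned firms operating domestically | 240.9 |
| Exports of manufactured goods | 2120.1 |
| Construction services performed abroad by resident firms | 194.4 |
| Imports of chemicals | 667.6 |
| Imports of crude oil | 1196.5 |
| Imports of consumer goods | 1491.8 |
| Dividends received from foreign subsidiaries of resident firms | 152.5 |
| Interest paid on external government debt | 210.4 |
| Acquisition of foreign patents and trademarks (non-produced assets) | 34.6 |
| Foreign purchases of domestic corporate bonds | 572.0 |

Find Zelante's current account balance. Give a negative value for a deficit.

Goods: -1196.5 - 1491.8 + 244.6 + 2120.1 - 667.6 + 423.4 = -567.8
Services: -262.2 + 161.6 + 194.4 = 93.8
Primary income: -240.9 - 210.4 + 185.7 + 152.5 = -113.1
Secondary income: -137.7
Current account = (-567.8) + 93.8 + (-113.1) + (-137.7) = -724.8
(Excluded from the current account — financial account: increase in resident deposits held at foreign banks 73.1, new loans extended by domestic banks to foreign borrowers 392.3, inward foreign direct investment in the manufacturing sector 354.8, foreign purchases of domestic corporate bonds 572.0; capital account: acquisition of foreign patents and trademarks (non-produced assets) 34.6.)

-724.8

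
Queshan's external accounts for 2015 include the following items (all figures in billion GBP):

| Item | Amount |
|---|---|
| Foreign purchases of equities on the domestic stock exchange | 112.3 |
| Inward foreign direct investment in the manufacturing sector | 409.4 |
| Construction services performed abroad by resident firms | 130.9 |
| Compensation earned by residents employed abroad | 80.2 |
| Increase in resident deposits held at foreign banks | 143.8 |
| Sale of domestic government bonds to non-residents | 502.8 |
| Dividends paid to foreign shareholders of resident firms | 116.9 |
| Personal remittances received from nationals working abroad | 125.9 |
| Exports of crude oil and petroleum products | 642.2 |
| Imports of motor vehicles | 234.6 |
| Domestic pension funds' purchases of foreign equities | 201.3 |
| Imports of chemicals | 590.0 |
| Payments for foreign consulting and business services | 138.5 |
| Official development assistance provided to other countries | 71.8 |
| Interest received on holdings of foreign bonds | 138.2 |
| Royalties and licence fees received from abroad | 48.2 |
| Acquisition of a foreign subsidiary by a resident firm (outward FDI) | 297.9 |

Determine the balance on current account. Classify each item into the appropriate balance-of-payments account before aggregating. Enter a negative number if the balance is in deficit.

Goods: -590.0 - 234.6 + 642.2 = -182.4
Services: 130.9 - 138.5 + 48.2 = 40.6
Primary income: -116.9 + 80.2 + 138.2 = 101.5
Secondary income: 125.9 - 71.8 = 54.1
Current account = (-182.4) + 40.6 + 101.5 + 54.1 = 13.8
(Excluded from the current account — financial account: foreign purchases of equities on the domestic stock exchange 112.3, inward foreign direct investment in the manufacturing sector 409.4, increase in resident deposits held at foreign banks 143.8, sale of domestic government bonds to non-residents 502.8, domestic pension funds' purchases of foreign equities 201.3, acquisition of a foreign subsidiary by a resident firm (outward FDI) 297.9.)

13.8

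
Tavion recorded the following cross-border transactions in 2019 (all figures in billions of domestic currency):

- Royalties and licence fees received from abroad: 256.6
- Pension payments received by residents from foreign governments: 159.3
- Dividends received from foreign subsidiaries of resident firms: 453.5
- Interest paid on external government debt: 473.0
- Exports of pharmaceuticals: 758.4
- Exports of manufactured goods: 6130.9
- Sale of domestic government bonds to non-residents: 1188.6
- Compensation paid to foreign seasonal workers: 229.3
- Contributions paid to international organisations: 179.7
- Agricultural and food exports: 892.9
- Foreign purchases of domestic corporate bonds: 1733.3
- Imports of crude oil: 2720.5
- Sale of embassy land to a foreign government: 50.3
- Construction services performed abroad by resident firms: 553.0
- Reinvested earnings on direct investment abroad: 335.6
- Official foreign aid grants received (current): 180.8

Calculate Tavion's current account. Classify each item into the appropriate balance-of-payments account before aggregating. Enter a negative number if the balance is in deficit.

6118.5

Goods: 892.9 + 6130.9 + 758.4 - 2720.5 = 5061.7
Services: 553.0 + 256.6 = 809.6
Primary income: 335.6 - 473.0 - 229.3 + 453.5 = 86.8
Secondary income: -179.7 + 180.8 + 159.3 = 160.4
Current account = 5061.7 + 809.6 + 86.8 + 160.4 = 6118.5
(Excluded from the current account — financial account: sale of domestic government bonds to non-residents 1188.6, foreign purchases of domestic corporate bonds 1733.3; capital account: sale of embassy land to a foreign government 50.3.)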